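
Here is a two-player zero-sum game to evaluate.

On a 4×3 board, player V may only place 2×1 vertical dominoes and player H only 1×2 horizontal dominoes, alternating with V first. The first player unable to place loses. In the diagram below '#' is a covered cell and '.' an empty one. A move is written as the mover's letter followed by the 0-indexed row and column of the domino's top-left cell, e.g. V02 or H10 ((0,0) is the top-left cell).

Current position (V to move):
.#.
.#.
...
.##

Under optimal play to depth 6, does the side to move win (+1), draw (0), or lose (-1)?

[.#./.#./.../.##] V move#1: V00:+1/##./##./.../.##*, V02:+1/.##/.##/.../.##, V10:+1/.#./##./#../.##, V12:+1/.#./.##/..#/.##, V20:+1/.#./.#./#../###
[##./##./.../.##] H move#2: H20:-1/##./##./##./.##*, H21:-1/##./##./.##/.##
[##./##./##./.##] V move#3: V02:+1/###/###/##./.##*, V12:+1/##./###/###/.##
[###/###/##./.##] end (terminal -1, H#4); searched .#./.#./.../.## to 6

value(.#./.#./.../.##, V) = +1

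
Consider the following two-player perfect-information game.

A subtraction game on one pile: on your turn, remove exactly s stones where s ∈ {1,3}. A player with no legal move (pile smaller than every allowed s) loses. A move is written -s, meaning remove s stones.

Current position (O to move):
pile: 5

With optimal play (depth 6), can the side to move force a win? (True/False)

ply 1, O at 5 | -1=+1→4*; -3=+1→2
ply 2, X at 4 | -1=-1→3*; -3=-1→1
ply 3, O at 3 | -1=+1→2*; -3=+1→0
ply 4, X at 2 | -1=-1→1*
ply 5, O at 1 | -1=+1→0*
ply 6: 0 is terminal -1 (X); from 5 depth 6

O winning at [5]: True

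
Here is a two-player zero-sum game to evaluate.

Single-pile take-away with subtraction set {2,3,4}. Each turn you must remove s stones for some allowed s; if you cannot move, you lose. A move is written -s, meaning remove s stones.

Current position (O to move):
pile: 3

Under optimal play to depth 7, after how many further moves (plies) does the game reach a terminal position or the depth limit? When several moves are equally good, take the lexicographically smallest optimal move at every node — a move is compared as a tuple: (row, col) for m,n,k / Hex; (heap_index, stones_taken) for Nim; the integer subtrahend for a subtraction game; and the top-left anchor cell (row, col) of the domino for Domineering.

[3] O move#1: -2:+1/1*, -3:+1/0
[1] end (terminal -1, X#2); searched 3 to 7

PV length from [3]: 1 ply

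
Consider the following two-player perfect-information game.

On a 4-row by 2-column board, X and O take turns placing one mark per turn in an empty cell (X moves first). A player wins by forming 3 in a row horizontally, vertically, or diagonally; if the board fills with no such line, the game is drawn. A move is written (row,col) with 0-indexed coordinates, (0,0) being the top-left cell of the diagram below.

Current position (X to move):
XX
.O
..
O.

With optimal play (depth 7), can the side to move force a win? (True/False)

[XX/.O/../O.] X move#1: (1,0):+0/XX/XO/../O.*, (2,0):+0/XX/.O/X./O., (2,1):+0/XX/.O/.X/O., (3,1):+0/XX/.O/../OX
[XX/XO/../O.] O move#2: (2,0):+0/XX/XO/O./O.*, (2,1):-1/XX/XO/.O/O., (3,1):-1/XX/XO/../OO
[XX/XO/O./O.] X move#3: (2,1):+0/XX/XO/OX/O.*, (3,1):+0/XX/XO/O./OX
[XX/XO/OX/O.] O move#4: (3,1):+0/XX/XO/OX/OO*
[XX/XO/OX/OO] end (terminal +0, X#5); searched XX/.O/../O. to 7

X winning at [XX/.O/../O.]: False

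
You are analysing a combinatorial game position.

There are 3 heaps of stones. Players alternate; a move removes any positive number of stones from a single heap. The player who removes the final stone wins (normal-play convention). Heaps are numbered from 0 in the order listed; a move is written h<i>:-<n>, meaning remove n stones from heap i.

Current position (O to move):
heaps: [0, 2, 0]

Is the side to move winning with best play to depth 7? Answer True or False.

p1 O@[(0,2,0)]: h1:-1[(0,1,0)]-1 h1:-2[(0,0,0)]+1*
p2 X@[(0,0,0)] terminal -1; root [(0,2,0)] d7

O winning at [(0,2,0)]: True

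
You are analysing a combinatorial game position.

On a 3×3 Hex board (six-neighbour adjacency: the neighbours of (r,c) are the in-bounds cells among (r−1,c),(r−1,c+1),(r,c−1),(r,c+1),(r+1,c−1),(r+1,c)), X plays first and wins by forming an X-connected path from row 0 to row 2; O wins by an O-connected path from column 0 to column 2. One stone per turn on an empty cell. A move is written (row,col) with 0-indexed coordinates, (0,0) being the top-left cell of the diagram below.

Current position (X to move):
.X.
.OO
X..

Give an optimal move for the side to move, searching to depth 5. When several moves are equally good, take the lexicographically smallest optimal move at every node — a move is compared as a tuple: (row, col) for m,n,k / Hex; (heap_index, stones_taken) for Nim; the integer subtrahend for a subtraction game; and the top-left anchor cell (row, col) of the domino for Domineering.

X's best at [.X./.OO/X..]: (1,0)

p1 X@[.X./.OO/X..]: (0,0)[XX./.OO/X..]-1 (0,2)[.XX/.OO/X..]-1 (1,0)[.X./XOO/X..]+1* (2,1)[.X./.OO/XX.]-1 (2,2)[.X./.OO/X.X]-1
p2 O@[.X./XOO/X..] terminal -1; root [.X./.OO/X..] d5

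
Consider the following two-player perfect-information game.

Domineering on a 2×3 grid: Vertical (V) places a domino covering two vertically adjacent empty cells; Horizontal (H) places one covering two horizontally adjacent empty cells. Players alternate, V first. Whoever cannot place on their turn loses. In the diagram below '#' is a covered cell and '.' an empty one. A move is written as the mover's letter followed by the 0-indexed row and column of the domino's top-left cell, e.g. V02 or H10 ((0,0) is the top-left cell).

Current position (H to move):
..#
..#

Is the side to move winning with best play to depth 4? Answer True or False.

H winning at [..#/..#]: True

p1 H@[..#/..#]: H00[###/..#]+1* H10[..#/###]+1
p2 V@[###/..#] terminal -1; root [..#/..#] d4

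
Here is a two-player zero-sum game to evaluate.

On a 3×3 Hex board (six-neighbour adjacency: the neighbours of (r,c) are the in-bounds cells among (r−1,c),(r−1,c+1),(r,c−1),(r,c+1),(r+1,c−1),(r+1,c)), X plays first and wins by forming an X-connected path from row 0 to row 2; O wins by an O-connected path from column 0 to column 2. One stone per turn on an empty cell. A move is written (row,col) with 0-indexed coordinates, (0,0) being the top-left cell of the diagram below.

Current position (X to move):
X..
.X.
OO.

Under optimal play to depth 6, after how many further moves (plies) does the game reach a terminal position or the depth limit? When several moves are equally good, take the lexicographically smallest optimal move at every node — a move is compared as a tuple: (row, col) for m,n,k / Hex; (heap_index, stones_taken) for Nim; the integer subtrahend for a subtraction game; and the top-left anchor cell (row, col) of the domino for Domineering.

PV length from [X../.X./OO.]: 4 plies

[X../.X./OO.] X move#1: (0,1):-1/XX./.X./OO.*, (0,2):-1/X.X/.X./OO., (1,0):-1/X../XX./OO., (1,2):-1/X../.XX/OO., (2,2):-1/X../.X./OOX
[XX./.X./OO.] O move#2: (0,2):+1/XXO/.X./OO.*, (1,0):+1/XX./OX./OO., (1,2):+1/XX./.XO/OO., (2,2):+1/XX./.X./OOO
[XXO/.X./OO.] X move#3: (1,0):-1/XXO/XX./OO.*, (1,2):-1/XXO/.XX/OO., (2,2):-1/XXO/.X./OOX
[XXO/XX./OO.] O move#4: (1,2):+1/XXO/XXO/OO.*, (2,2):+1/XXO/XX./OOO
[XXO/XXO/OO.] end (terminal -1, X#5); searched X../.X./OO. to 6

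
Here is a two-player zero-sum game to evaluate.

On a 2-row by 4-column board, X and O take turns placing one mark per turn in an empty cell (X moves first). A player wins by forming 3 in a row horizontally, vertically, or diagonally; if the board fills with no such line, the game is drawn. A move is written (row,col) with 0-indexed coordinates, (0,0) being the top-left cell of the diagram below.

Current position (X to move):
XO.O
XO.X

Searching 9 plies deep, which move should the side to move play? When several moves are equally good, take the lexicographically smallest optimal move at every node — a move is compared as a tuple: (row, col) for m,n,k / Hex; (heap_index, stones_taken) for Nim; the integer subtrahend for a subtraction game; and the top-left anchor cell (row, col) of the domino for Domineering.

X's best at [XO.O/XO.X]: (0,2)

ply 1, X at XO.O/XO.X | (0,2)=+0→XOXO/XO.X*; (1,2)=-1→XO.O/XOXX
ply 2, O at XOXO/XO.X | (1,2)=+0→XOXO/XOOX*
ply 3: XOXO/XOOX is terminal +0 (X); from XO.O/XO.X depth 9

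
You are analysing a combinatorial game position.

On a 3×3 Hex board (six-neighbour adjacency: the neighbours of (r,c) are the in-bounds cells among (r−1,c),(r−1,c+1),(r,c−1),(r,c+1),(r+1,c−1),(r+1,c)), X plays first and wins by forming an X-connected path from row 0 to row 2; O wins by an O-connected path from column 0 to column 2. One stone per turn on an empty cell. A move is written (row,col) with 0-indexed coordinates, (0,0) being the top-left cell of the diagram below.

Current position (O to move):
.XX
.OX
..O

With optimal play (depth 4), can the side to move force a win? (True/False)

O winning at [.XX/.OX/..O]: True

p1 O@[.XX/.OX/..O]: (0,0)[OXX/.OX/..O]-1 (1,0)[.XX/OOX/..O]-1 (2,0)[.XX/.OX/O.O]-1 (2,1)[.XX/.OX/.OO]+1*
p2 X@[.XX/.OX/.OO]: (0,0)[XXX/.OX/.OO]-1* (1,0)[.XX/XOX/.OO]-1 (2,0)[.XX/.OX/XOO]-1
p3 O@[XXX/.OX/.OO]: (1,0)[XXX/OOX/.OO]+1* (2,0)[XXX/.OX/OOO]+1
p4 X@[XXX/OOX/.OO] terminal -1; root [.XX/.OX/..O] d4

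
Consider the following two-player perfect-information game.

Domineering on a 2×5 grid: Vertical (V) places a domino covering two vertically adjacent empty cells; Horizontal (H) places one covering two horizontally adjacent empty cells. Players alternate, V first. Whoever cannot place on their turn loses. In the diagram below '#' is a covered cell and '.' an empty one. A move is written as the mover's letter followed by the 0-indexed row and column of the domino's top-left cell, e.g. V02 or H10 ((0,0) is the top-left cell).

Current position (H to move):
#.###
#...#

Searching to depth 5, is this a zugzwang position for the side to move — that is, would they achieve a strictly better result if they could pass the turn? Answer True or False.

ply 1, H at #.###/#...# | H11=+1→#.###/###.#*; H12=-1→#.###/#.###
ply 2: #.###/###.# is terminal -1 (V); from #.###/#...# depth 5
pass branch (V moves first from the same position):
  | ply 1, V at #.###/#...# | V01=-1→#####/##..#*
  | ply 2, H at #####/##..# | H12=+1→#####/#####*
  | ply 3: #####/##### is terminal -1 (V); from #.###/#...# depth 5
H moving scores +1; H passing scores +1

zugzwang(#.###/#...#, H) = False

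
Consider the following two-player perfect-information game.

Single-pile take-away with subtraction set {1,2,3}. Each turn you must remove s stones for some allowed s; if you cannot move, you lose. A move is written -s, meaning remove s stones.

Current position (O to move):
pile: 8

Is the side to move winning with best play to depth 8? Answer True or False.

ply 1, O at 8 | -1=-1→7*; -2=-1→6; -3=-1→5
ply 2, X at 7 | -1=-1→6; -2=-1→5; -3=+1→4*
ply 3, O at 4 | -1=-1→3*; -2=-1→2; -3=-1→1
ply 4, X at 3 | -1=-1→2; -2=-1→1; -3=+1→0*
ply 5: 0 is terminal -1 (O); from 8 depth 8

O winning at [8]: False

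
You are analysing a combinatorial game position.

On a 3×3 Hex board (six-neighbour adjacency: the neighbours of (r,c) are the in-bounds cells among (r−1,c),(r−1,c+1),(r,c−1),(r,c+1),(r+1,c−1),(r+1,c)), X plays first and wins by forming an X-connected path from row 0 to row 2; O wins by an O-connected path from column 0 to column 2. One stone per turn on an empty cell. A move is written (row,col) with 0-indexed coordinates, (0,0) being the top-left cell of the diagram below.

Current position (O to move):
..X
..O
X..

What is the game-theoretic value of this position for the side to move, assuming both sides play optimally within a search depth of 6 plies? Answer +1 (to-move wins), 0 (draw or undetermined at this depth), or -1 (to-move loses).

value(..X/..O/X.., O) = -1

ply 1, O at ..X/..O/X.. | (0,0)=-1→O.X/..O/X..*; (0,1)=-1→.OX/..O/X..; (1,0)=-1→..X/O.O/X..; (1,1)=-1→..X/.OO/X..; (2,1)=-1→..X/..O/XO.; (2,2)=-1→..X/..O/X.O
ply 2, X at O.X/..O/X.. | (0,1)=+1→OXX/..O/X..*; (1,0)=+1→O.X/X.O/X..; (1,1)=+1→O.X/.XO/X..; (2,1)=-1→O.X/..O/XX.; (2,2)=-1→O.X/..O/X.X
ply 3, O at OXX/..O/X.. | (1,0)=-1→OXX/O.O/X..*; (1,1)=-1→OXX/.OO/X..; (2,1)=-1→OXX/..O/XO.; (2,2)=-1→OXX/..O/X.O
ply 4, X at OXX/O.O/X.. | (1,1)=+1→OXX/OXO/X..*; (2,1)=-1→OXX/O.O/XX.; (2,2)=-1→OXX/O.O/X.X
ply 5: OXX/OXO/X.. is terminal -1 (O); from ..X/..O/X.. depth 6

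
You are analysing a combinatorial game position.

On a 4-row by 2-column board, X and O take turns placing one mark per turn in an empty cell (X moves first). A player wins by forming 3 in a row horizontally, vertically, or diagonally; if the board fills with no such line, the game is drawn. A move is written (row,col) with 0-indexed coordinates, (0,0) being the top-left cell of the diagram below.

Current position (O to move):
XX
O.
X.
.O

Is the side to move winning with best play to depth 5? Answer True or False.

O winning at [XX/O./X./.O]: False

p1 O@[XX/O./X./.O]: (1,1)[XX/OO/X./.O]+0* (2,1)[XX/O./XO/.O]+0 (3,0)[XX/O./X./OO]+0
p2 X@[XX/OO/X./.O]: (2,1)[XX/OO/XX/.O]+0* (3,0)[XX/OO/X./XO]-1
p3 O@[XX/OO/XX/.O]: (3,0)[XX/OO/XX/OO]+0*
p4 X@[XX/OO/XX/OO] terminal +0; root [XX/O./X./.O] d5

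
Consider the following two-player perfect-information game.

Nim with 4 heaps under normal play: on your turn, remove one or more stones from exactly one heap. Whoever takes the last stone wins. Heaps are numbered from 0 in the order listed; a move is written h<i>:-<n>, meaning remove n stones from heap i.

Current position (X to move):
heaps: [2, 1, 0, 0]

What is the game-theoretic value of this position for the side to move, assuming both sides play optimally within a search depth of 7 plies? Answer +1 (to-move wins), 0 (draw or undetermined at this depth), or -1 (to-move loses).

p1 X@[(2,1,0,0)]: h0:-1[(1,1,0,0)]+1* h0:-2[(0,1,0,0)]-1 h1:-1[(2,0,0,0)]-1
p2 O@[(1,1,0,0)]: h0:-1[(0,1,0,0)]-1* h1:-1[(1,0,0,0)]-1
p3 X@[(0,1,0,0)]: h1:-1[(0,0,0,0)]+1*
p4 O@[(0,0,0,0)] terminal -1; root [(2,1,0,0)] d7

value((2,1,0,0), X) = +1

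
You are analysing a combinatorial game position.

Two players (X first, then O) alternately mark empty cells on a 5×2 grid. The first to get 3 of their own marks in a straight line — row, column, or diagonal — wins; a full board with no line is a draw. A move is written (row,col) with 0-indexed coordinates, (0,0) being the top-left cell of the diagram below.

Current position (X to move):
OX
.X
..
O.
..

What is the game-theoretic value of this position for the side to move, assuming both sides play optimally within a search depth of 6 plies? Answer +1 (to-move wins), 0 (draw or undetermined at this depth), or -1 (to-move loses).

ply 1, X at OX/.X/../O./.. | (1,0)=+0→OX/XX/../O./..; (2,0)=+0→OX/.X/X./O./..; (2,1)=+1→OX/.X/.X/O./..*; (3,1)=+0→OX/.X/../OX/..; (4,0)=+0→OX/.X/../O./X.; (4,1)=+0→OX/.X/../O./.X
ply 2: OX/.X/.X/O./.. is terminal -1 (O); from OX/.X/../O./.. depth 6

value(OX/.X/../O./.., X) = +1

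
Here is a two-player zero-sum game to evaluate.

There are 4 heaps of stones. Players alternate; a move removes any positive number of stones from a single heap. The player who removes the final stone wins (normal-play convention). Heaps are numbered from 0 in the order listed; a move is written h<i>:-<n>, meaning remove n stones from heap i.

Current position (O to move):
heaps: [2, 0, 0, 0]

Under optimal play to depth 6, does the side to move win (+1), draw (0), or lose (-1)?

[(2,0,0,0)] O move#1: h0:-1:-1/(1,0,0,0), h0:-2:+1/(0,0,0,0)*
[(0,0,0,0)] end (terminal -1, X#2); searched (2,0,0,0) to 6

value((2,0,0,0), O) = +1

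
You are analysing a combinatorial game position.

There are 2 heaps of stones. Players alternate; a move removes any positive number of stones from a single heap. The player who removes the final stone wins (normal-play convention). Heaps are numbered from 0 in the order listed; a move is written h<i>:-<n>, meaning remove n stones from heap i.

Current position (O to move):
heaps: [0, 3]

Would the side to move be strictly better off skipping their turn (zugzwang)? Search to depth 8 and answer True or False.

zugzwang((0,3), O) = False

p1 O@[(0,3)]: h1:-1[(0,2)]-1 h1:-2[(0,1)]-1 h1:-3[(0,0)]+1*
p2 X@[(0,0)] terminal -1; root [(0,3)] d8
pass branch (X moves first from the same position):
  | p1 X@[(0,3)]: h1:-1[(0,2)]-1 h1:-2[(0,1)]-1 h1:-3[(0,0)]+1*
  | p2 O@[(0,0)] terminal -1; root [(0,3)] d8
O moving scores +1; O passing scores -1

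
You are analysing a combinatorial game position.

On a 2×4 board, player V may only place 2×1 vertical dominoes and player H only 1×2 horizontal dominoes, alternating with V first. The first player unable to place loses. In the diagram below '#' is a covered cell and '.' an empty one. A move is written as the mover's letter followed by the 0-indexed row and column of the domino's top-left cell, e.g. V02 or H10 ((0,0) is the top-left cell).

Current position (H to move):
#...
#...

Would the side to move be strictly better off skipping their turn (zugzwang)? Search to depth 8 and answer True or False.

zugzwang(#.../#..., H) = False

p1 H@[#.../#...]: H01[###./#...]+1* H02[#.##/#...]+1 H11[#.../###.]+1 H12[#.../#.##]+1
p2 V@[###./#...]: V03[####/#..#]-1*
p3 H@[####/#..#]: H11[####/####]+1*
p4 V@[####/####] terminal -1; root [#.../#...] d8
suppose H passes — search the same position with V to move:
pass> p1 V@[#.../#...]: V01[##../##..]-1 V02[#.#./#.#.]+1* V03[#..#/#..#]-1
pass> p2 H@[#.#./#.#.] terminal -1; root [#.../#...] d8
for H: play +1, pass -1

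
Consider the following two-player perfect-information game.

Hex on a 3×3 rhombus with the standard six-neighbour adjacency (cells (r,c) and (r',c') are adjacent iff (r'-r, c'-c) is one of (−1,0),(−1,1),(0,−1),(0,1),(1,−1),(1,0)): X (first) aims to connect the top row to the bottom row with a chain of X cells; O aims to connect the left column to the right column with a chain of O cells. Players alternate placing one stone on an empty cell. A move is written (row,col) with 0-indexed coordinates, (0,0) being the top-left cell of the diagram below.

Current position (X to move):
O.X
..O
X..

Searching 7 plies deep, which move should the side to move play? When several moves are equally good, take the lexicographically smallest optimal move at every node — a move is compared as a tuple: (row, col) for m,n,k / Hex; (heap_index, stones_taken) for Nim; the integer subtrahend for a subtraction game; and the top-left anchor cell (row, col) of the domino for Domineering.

p1 X@[O.X/..O/X..]: (0,1)[OXX/..O/X..]+1* (1,0)[O.X/X.O/X..]+1 (1,1)[O.X/.XO/X..]+1 (2,1)[O.X/..O/XX.]-1 (2,2)[O.X/..O/X.X]-1
p2 O@[OXX/..O/X..]: (1,0)[OXX/O.O/X..]-1* (1,1)[OXX/.OO/X..]-1 (2,1)[OXX/..O/XO.]-1 (2,2)[OXX/..O/X.O]-1
p3 X@[OXX/O.O/X..]: (1,1)[OXX/OXO/X..]+1* (2,1)[OXX/O.O/XX.]-1 (2,2)[OXX/O.O/X.X]-1
p4 O@[OXX/OXO/X..] terminal -1; root [O.X/..O/X..] d7

X's best at [O.X/..O/X..]: (0,1)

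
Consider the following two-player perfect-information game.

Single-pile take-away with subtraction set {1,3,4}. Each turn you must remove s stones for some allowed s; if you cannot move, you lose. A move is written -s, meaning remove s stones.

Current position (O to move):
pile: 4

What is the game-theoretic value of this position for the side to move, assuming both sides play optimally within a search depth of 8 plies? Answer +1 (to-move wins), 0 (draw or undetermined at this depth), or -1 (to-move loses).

p1 O@[4]: -1[3]-1 -3[1]-1 -4[0]+1*
p2 X@[0] terminal -1; root [4] d8

value(4, O) = +1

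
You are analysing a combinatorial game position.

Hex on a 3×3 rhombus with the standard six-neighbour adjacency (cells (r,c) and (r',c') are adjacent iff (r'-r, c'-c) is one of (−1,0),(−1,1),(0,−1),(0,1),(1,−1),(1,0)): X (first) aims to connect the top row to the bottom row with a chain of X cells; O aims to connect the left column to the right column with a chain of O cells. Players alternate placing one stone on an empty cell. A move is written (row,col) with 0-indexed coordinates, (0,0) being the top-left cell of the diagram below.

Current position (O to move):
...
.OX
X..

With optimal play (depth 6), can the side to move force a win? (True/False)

ply 1, O at .../.OX/X.. | (0,0)=-1→O../.OX/X..*; (0,1)=-1→.O./.OX/X..; (0,2)=-1→..O/.OX/X..; (1,0)=-1→.../OOX/X..; (2,1)=-1→.../.OX/XO.; (2,2)=-1→.../.OX/X.O
ply 2, X at O../.OX/X.. | (0,1)=+1→OX./.OX/X..*; (0,2)=+1→O.X/.OX/X..; (1,0)=+1→O../XOX/X..; (2,1)=-1→O../.OX/XX.; (2,2)=-1→O../.OX/X.X
ply 3, O at OX./.OX/X.. | (0,2)=-1→OXO/.OX/X..*; (1,0)=-1→OX./OOX/X..; (2,1)=-1→OX./.OX/XO.; (2,2)=-1→OX./.OX/X.O
ply 4, X at OXO/.OX/X.. | (1,0)=+1→OXO/XOX/X..*; (2,1)=-1→OXO/.OX/XX.; (2,2)=-1→OXO/.OX/X.X
ply 5: OXO/XOX/X.. is terminal -1 (O); from .../.OX/X.. depth 6

O winning at [.../.OX/X..]: False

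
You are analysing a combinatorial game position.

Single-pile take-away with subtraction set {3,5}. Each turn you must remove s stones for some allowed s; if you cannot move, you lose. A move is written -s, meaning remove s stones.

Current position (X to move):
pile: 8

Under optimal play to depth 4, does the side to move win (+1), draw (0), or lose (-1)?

value(8, X) = -1

[8] X move#1: -3:-1/5*, -5:-1/3
[5] O move#2: -3:+1/2*, -5:+1/0
[2] end (terminal -1, X#3); searched 8 to 4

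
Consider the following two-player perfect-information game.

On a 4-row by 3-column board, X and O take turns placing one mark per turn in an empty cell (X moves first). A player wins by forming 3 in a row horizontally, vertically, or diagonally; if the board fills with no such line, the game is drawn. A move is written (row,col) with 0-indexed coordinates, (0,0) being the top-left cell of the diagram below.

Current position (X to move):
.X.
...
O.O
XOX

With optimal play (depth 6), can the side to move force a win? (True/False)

[.X./.../O.O/XOX] X move#1: (0,0):-1/XX./.../O.O/XOX, (0,2):-1/.XX/.../O.O/XOX, (1,0):-1/.X./X../O.O/XOX, (1,1):-1/.X./.X./O.O/XOX, (1,2):-1/.X./..X/O.O/XOX, (2,1):+1/.X./.../OXO/XOX*
[.X./.../OXO/XOX] O move#2: (0,0):-1/OX./.../OXO/XOX*, (0,2):-1/.XO/.../OXO/XOX, (1,0):-1/.X./O../OXO/XOX, (1,1):-1/.X./.O./OXO/XOX, (1,2):-1/.X./..O/OXO/XOX
[OX./.../OXO/XOX] X move#3: (0,2):-1/OXX/.../OXO/XOX, (1,0):+1/OX./X../OXO/XOX*, (1,1):+1/OX./.X./OXO/XOX, (1,2):+1/OX./..X/OXO/XOX
[OX./X../OXO/XOX] end (terminal -1, O#4); searched .X./.../O.O/XOX to 6

X winning at [.X./.../O.O/XOX]: True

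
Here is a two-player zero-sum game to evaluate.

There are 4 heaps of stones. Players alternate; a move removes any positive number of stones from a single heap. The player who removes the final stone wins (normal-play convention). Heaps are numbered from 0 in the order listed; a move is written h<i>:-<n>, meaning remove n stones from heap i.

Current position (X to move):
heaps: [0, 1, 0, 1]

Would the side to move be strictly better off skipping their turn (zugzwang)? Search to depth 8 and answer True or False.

[(0,1,0,1)] X move#1: h1:-1:-1/(0,0,0,1)*, h3:-1:-1/(0,1,0,0)
[(0,0,0,1)] O move#2: h3:-1:+1/(0,0,0,0)*
[(0,0,0,0)] end (terminal -1, X#3); searched (0,1,0,1) to 8
pass branch (O moves first from the same position):
  | [(0,1,0,1)] O move#1: h1:-1:-1/(0,0,0,1)*, h3:-1:-1/(0,1,0,0)
  | [(0,0,0,1)] X move#2: h3:-1:+1/(0,0,0,0)*
  | [(0,0,0,0)] end (terminal -1, O#3); searched (0,1,0,1) to 8
X moving scores -1; X passing scores +1

zugzwang((0,1,0,1), X) = True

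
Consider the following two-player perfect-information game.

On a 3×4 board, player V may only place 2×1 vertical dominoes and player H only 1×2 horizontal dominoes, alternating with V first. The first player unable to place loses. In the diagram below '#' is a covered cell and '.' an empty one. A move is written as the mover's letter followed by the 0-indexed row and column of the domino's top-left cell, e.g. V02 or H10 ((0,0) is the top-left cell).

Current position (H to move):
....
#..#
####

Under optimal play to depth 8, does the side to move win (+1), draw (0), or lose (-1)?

value(..../#..#/####, H) = +1

[..../#..#/####] H move#1: H00:-1/##../#..#/####, H01:+1/.##./#..#/####*, H02:-1/..##/#..#/####, H11:+1/..../####/####
[.##./#..#/####] end (terminal -1, V#2); searched ..../#..#/#### to 8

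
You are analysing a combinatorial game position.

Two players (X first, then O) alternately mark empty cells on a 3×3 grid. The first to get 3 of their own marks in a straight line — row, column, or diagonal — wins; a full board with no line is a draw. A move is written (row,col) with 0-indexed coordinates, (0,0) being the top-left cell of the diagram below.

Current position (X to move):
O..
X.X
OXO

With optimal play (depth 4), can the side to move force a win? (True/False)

p1 X@[O../X.X/OXO]: (0,1)[OX./X.X/OXO]-1 (0,2)[O.X/X.X/OXO]-1 (1,1)[O../XXX/OXO]+1*
p2 O@[O../XXX/OXO] terminal -1; root [O../X.X/OXO] d4

X winning at [O../X.X/OXO]: True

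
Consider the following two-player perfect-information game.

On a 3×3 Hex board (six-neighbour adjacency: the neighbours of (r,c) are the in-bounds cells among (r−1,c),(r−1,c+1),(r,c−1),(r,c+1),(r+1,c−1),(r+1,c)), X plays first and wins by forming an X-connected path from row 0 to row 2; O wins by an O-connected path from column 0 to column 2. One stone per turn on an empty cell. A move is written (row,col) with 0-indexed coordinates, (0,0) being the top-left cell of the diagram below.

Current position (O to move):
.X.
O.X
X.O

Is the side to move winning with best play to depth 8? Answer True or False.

ply 1, O at .X./O.X/X.O | (0,0)=-1→OX./O.X/X.O; (0,2)=-1→.XO/O.X/X.O; (1,1)=+1→.X./OOX/X.O*; (2,1)=-1→.X./O.X/XOO
ply 2, X at .X./OOX/X.O | (0,0)=-1→XX./OOX/X.O*; (0,2)=-1→.XX/OOX/X.O; (2,1)=-1→.X./OOX/XXO
ply 3, O at XX./OOX/X.O | (0,2)=+1→XXO/OOX/X.O*; (2,1)=+1→XX./OOX/XOO
ply 4: XXO/OOX/X.O is terminal -1 (X); from .X./O.X/X.O depth 8

O winning at [.X./O.X/X.O]: True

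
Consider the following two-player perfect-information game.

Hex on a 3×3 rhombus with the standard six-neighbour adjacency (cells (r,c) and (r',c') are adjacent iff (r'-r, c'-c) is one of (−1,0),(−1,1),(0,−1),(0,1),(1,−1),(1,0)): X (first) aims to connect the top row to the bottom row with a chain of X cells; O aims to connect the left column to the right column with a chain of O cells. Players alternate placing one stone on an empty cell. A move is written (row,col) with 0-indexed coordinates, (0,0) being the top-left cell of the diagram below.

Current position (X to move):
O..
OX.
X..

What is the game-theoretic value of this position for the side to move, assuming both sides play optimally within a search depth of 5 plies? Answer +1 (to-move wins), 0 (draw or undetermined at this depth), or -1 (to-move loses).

ply 1, X at O../OX./X.. | (0,1)=+1→OX./OX./X..*; (0,2)=+1→O.X/OX./X..; (1,2)=+1→O../OXX/X..; (2,1)=+1→O../OX./XX.; (2,2)=+1→O../OX./X.X
ply 2: OX./OX./X.. is terminal -1 (O); from O../OX./X.. depth 5

value(O../OX./X.., X) = +1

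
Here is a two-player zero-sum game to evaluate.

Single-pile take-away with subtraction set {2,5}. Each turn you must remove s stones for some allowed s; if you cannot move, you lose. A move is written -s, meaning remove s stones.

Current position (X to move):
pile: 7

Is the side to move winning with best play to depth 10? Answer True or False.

ply 1, X at 7 | -2=-1→5*; -5=-1→2
ply 2, O at 5 | -2=-1→3; -5=+1→0*
ply 3: 0 is terminal -1 (X); from 7 depth 10

X winning at [7]: False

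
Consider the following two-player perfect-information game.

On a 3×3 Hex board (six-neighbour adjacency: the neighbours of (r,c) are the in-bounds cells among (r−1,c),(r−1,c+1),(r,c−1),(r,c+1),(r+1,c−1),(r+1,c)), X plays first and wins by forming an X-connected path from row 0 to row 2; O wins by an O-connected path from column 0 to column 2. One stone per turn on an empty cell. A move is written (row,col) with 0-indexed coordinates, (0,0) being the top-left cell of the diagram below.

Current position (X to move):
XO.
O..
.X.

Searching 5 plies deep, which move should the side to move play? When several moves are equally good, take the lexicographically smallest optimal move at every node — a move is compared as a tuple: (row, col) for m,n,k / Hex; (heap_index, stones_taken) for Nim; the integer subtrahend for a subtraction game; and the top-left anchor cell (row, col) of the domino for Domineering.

p1 X@[XO./O../.X.]: (0,2)[XOX/O../.X.]+1* (1,1)[XO./OX./.X.]-1 (1,2)[XO./O.X/.X.]-1 (2,0)[XO./O../XX.]-1 (2,2)[XO./O../.XX]-1
p2 O@[XOX/O../.X.]: (1,1)[XOX/OO./.X.]-1* (1,2)[XOX/O.O/.X.]-1 (2,0)[XOX/O../OX.]-1 (2,2)[XOX/O../.XO]-1
p3 X@[XOX/OO./.X.]: (1,2)[XOX/OOX/.X.]+1* (2,0)[XOX/OO./XX.]-1 (2,2)[XOX/OO./.XX]-1
p4 O@[XOX/OOX/.X.] terminal -1; root [XO./O../.X.] d5

X's best at [XO./O../.X.]: (0,2)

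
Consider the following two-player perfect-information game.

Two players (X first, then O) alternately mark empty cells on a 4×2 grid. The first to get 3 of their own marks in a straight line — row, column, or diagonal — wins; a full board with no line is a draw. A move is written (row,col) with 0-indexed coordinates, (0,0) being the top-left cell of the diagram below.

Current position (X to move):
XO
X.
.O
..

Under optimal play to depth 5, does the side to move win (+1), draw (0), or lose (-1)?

p1 X@[XO/X./.O/..]: (1,1)[XO/XX/.O/..]+0 (2,0)[XO/X./XO/..]+1* (3,0)[XO/X./.O/X.]-1 (3,1)[XO/X./.O/.X]-1
p2 O@[XO/X./XO/..] terminal -1; root [XO/X./.O/..] d5

value(XO/X./.O/.., X) = +1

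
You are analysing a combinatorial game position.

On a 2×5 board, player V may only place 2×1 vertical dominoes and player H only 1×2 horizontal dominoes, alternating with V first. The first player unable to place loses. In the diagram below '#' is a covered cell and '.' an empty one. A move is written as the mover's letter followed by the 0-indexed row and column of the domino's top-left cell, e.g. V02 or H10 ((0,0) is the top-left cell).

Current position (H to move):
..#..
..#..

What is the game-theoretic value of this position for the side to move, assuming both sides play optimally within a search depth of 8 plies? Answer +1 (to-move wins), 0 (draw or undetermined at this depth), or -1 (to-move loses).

value(..#../..#.., H) = -1

ply 1, H at ..#../..#.. | H00=-1→###../..#..*; H03=-1→..###/..#..; H10=-1→..#../###..; H13=-1→..#../..###
ply 2, V at ###../..#.. | V03=+1→####./..##.*; V04=+1→###.#/..#.#
ply 3, H at ####./..##. | H10=-1→####./####.*
ply 4, V at ####./####. | V04=+1→#####/#####*
ply 5: #####/##### is terminal -1 (H); from ..#../..#.. depth 8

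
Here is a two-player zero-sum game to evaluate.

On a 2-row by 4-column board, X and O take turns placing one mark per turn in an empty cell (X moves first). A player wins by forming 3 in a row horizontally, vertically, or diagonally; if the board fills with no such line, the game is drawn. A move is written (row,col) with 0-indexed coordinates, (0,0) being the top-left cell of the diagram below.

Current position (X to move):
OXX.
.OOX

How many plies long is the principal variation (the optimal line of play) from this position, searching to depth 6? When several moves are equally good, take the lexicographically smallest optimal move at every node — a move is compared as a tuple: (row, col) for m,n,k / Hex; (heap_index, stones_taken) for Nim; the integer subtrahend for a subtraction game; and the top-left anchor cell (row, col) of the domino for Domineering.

PV length from [OXX./.OOX]: 1 ply

[OXX./.OOX] X move#1: (0,3):+1/OXXX/.OOX*, (1,0):+0/OXX./XOOX
[OXXX/.OOX] end (terminal -1, O#2); searched OXX./.OOX to 6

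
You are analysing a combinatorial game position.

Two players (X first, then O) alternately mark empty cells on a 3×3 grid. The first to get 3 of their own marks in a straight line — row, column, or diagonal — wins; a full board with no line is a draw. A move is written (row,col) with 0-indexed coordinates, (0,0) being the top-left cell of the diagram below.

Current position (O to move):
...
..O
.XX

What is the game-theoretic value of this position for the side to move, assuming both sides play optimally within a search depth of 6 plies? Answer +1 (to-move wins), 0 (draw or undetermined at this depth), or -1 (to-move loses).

p1 O@[.../..O/.XX]: (0,0)[O../..O/.XX]-1* (0,1)[.O./..O/.XX]-1 (0,2)[..O/..O/.XX]-1 (1,0)[.../O.O/.XX]-1 (1,1)[.../.OO/.XX]-1 (2,0)[.../..O/OXX]-1
p2 X@[O../..O/.XX]: (0,1)[OX./..O/.XX]+1* (0,2)[O.X/..O/.XX]+0 (1,0)[O../X.O/.XX]+0 (1,1)[O../.XO/.XX]+1 (2,0)[O../..O/XXX]+1
p3 O@[OX./..O/.XX]: (0,2)[OXO/..O/.XX]-1* (1,0)[OX./O.O/.XX]-1 (1,1)[OX./.OO/.XX]-1 (2,0)[OX./..O/OXX]-1
p4 X@[OXO/..O/.XX]: (1,0)[OXO/X.O/.XX]+1* (1,1)[OXO/.XO/.XX]+1 (2,0)[OXO/..O/XXX]+1
p5 O@[OXO/X.O/.XX]: (1,1)[OXO/XOO/.XX]-1* (2,0)[OXO/X.O/OXX]-1
p6 X@[OXO/XOO/.XX]: (2,0)[OXO/XOO/XXX]+1*
p7 O@[OXO/XOO/XXX] terminal -1; root [.../..O/.XX] d6

value(.../..O/.XX, O) = -1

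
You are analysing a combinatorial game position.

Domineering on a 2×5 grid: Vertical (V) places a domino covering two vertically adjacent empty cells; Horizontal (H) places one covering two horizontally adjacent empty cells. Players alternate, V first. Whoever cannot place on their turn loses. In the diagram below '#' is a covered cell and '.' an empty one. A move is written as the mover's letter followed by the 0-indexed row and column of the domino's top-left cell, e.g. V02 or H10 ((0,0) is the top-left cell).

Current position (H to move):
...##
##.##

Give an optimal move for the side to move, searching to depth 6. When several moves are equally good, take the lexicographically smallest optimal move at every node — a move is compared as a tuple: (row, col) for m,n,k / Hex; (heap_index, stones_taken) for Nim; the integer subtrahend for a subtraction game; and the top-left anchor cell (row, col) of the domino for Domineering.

p1 H@[...##/##.##]: H00[##.##/##.##]-1 H01[.####/##.##]+1*
p2 V@[.####/##.##] terminal -1; root [...##/##.##] d6

H's best at [...##/##.##]: H01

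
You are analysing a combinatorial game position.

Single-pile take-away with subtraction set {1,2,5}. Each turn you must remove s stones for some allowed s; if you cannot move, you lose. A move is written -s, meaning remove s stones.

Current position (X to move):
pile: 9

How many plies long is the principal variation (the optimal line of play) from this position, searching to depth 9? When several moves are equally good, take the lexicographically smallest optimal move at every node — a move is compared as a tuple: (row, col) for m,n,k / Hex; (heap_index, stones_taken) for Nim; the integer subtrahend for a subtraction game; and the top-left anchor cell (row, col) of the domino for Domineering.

PV length from [9]: 6 plies

p1 X@[9]: -1[8]-1* -2[7]-1 -5[4]-1
p2 O@[8]: -1[7]-1 -2[6]+1* -5[3]+1
p3 X@[6]: -1[5]-1* -2[4]-1 -5[1]-1
p4 O@[5]: -1[4]-1 -2[3]+1* -5[0]+1
p5 X@[3]: -1[2]-1* -2[1]-1
p6 O@[2]: -1[1]-1 -2[0]+1*
p7 X@[0] terminal -1; root [9] d9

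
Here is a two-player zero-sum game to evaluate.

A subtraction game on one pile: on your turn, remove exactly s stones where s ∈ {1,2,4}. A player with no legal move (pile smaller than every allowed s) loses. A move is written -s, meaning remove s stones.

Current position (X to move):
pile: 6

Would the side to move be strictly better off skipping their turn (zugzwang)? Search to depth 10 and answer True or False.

p1 X@[6]: -1[5]-1* -2[4]-1 -4[2]-1
p2 O@[5]: -1[4]-1 -2[3]+1* -4[1]-1
p3 X@[3]: -1[2]-1* -2[1]-1
p4 O@[2]: -1[1]-1 -2[0]+1*
p5 X@[0] terminal -1; root [6] d10
pass branch (O moves first from the same position):
  | p1 O@[6]: -1[5]-1* -2[4]-1 -4[2]-1
  | p2 X@[5]: -1[4]-1 -2[3]+1* -4[1]-1
  | p3 O@[3]: -1[2]-1* -2[1]-1
  | p4 X@[2]: -1[1]-1 -2[0]+1*
  | p5 O@[0] terminal -1; root [6] d10
X moving scores -1; X passing scores +1

zugzwang(6, X) = True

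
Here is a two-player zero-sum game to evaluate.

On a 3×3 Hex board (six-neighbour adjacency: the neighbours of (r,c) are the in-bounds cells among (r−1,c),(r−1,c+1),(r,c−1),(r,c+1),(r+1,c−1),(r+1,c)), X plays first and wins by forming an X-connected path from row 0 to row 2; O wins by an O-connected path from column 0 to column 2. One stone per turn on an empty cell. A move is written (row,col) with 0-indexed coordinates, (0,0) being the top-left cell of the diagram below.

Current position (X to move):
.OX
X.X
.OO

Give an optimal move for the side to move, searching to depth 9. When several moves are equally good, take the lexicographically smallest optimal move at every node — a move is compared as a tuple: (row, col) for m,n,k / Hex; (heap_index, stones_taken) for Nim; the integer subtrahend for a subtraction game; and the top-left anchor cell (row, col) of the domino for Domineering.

[.OX/X.X/.OO] X move#1: (0,0):-1/XOX/X.X/.OO, (1,1):-1/.OX/XXX/.OO, (2,0):+1/.OX/X.X/XOO*
[.OX/X.X/XOO] O move#2: (0,0):-1/OOX/X.X/XOO*, (1,1):-1/.OX/XOX/XOO
[OOX/X.X/XOO] X move#3: (1,1):+1/OOX/XXX/XOO*
[OOX/XXX/XOO] end (terminal -1, O#4); searched .OX/X.X/.OO to 9

X's best at [.OX/X.X/.OO]: (2,0)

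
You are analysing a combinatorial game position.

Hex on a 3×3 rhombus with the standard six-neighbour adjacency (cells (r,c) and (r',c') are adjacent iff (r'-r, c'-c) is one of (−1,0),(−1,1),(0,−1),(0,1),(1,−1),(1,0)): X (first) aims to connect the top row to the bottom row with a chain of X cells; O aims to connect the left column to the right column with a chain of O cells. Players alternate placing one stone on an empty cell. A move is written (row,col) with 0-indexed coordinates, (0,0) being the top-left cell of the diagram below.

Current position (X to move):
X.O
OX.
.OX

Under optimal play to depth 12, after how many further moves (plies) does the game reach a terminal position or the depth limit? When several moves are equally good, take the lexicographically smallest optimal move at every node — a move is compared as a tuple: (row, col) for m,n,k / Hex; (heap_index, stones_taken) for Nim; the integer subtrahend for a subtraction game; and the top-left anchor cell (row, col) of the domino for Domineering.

PV length from [X.O/OX./.OX]: 3 plies

p1 X@[X.O/OX./.OX]: (0,1)[XXO/OX./.OX]+1* (1,2)[X.O/OXX/.OX]-1 (2,0)[X.O/OX./XOX]-1
p2 O@[XXO/OX./.OX]: (1,2)[XXO/OXO/.OX]-1* (2,0)[XXO/OX./OOX]-1
p3 X@[XXO/OXO/.OX]: (2,0)[XXO/OXO/XOX]+1*
p4 O@[XXO/OXO/XOX] terminal -1; root [X.O/OX./.OX] d12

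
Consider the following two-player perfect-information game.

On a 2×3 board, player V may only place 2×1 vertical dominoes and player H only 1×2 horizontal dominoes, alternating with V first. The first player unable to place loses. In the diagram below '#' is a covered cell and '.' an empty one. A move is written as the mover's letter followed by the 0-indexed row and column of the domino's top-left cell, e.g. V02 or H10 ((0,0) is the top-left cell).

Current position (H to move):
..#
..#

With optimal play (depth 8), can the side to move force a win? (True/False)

H winning at [..#/..#]: True

ply 1, H at ..#/..# | H00=+1→###/..#*; H10=+1→..#/###
ply 2: ###/..# is terminal -1 (V); from ..#/..# depth 8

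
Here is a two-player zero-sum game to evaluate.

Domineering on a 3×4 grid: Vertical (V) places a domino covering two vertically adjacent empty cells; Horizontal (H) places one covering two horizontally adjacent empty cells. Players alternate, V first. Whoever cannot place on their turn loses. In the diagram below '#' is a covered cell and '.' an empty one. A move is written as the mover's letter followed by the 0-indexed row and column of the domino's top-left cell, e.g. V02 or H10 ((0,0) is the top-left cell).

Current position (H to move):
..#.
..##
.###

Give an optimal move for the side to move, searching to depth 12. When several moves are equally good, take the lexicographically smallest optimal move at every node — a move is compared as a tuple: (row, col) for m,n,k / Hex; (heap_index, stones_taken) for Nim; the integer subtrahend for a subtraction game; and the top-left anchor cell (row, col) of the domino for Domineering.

p1 H@[..#./..##/.###]: H00[###./..##/.###]-1 H10[..#./####/.###]+1*
p2 V@[..#./####/.###] terminal -1; root [..#./..##/.###] d12

H's best at [..#./..##/.###]: H10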